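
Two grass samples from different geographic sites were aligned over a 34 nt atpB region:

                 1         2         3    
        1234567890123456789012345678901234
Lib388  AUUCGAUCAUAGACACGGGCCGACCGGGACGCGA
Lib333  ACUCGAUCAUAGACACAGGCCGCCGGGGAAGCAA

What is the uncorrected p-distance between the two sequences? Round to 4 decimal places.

The sequences differ at positions 2 (U/C), 17 (G/A), 23 (A/C), 25 (C/G), 30 (C/A), 33 (G/A).
There are 6 differences over 34 sites, so p = 6/34 = 0.1765.

0.1765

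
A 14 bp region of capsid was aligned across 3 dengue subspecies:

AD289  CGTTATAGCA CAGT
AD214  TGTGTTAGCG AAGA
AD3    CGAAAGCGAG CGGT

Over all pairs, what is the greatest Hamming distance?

Pairwise Hamming distances:
  AD289 vs AD214: 6
  AD289 vs AD3: 7
  AD214 vs AD3: 10
The largest is 10, between AD214 and AD3.

10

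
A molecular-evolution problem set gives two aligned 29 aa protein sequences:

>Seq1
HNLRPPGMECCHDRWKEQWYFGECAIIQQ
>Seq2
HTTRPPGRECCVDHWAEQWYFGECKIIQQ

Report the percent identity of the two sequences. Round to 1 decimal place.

75.9%

Mismatches occur at site 2 (N/T), site 3 (L/T), site 8 (M/R), site 12 (H/V), site 14 (R/H), site 16 (K/A), site 25 (A/K).
22 of the 29 sites match, so the percent identity is 22/29 × 100 = 75.9%.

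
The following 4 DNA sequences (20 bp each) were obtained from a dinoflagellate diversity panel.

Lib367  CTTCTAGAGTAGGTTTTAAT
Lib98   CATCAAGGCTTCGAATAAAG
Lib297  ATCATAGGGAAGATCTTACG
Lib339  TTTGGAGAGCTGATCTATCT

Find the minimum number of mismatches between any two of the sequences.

9

Pairwise Hamming distances:
  Lib367 vs Lib98: 10
  Lib367 vs Lib297: 9
  Lib367 vs Lib339: 10
  Lib98 vs Lib297: 14
  Lib98 vs Lib339: 14
  Lib297 vs Lib339: 10
The smallest is 9, between Lib367 and Lib297.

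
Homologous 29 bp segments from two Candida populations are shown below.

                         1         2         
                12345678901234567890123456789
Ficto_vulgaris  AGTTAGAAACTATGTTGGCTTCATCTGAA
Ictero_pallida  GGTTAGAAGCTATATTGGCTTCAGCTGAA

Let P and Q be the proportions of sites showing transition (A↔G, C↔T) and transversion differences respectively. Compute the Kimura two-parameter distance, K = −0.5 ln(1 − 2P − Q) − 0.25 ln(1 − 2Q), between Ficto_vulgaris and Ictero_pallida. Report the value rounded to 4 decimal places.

0.1560

Differing sites — 1:A/G (Ti); 9:A/G (Ti); 14:G/A (Ti); 24:T/G (Tv).
Of the 4 differences, 3 transitions and 1 transversion over 29 sites: P = 3/29 = 0.103448, Q = 1/29 = 0.034483.
d = −0.5·ln(0.758621) − 0.25·ln(0.931034) = −0.5·(-0.276253) − 0.25·(-0.071459) = 0.1560.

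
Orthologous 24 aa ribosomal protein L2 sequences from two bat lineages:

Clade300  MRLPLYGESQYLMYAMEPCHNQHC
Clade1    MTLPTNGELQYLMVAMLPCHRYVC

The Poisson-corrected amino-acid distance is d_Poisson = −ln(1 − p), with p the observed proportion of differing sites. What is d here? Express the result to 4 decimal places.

0.4700

The sequences differ at positions 2 (R/T), 5 (L/T), 6 (Y/N), 9 (S/L), 14 (Y/V), 17 (E/L), 21 (N/R), 22 (Q/Y), 23 (H/V).
p = 9/24 = 0.375000.
d = −ln(1 − 0.375000) = −ln(0.625000) = 0.4700.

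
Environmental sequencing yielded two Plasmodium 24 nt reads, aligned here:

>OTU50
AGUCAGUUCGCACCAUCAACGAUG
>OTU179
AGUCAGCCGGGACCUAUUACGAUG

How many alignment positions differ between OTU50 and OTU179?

8

Mismatches occur at site 7 (U→C), site 8 (U→C), site 9 (C→G), site 11 (C→G), site 15 (A→U), site 16 (U→A), site 17 (C→U), site 18 (A→U).
That gives 8 mismatches out of 24 aligned sites, so the Hamming distance is 8.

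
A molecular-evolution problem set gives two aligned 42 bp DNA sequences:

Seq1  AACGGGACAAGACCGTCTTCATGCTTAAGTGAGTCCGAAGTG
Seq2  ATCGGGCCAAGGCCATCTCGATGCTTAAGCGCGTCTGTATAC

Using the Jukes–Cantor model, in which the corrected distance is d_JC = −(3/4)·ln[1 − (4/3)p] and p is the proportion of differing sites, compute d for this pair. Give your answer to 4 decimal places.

0.3992

The sequences differ at positions 2 (A/T), 7 (A/C), 12 (A/G), 15 (G/A), 19 (T/C), 20 (C/G), 30 (T/C), 32 (A/C), 36 (C/T), 38 (A/T), 40 (G/T), 41 (T/A), 42 (G/C).
p = 13/42 = 0.309524.
d = −0.75 · ln(1 − (4/3)·0.309524) = −0.75 · ln(0.587301) = −0.75 · (-0.532218) = 0.3992.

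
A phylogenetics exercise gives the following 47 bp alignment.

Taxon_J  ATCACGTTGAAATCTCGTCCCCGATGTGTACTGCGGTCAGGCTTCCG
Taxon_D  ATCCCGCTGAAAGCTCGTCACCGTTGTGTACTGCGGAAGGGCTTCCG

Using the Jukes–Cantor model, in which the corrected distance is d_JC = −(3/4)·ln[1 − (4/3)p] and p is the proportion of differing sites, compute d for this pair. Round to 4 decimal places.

0.1931

The sequences differ at positions 4 (A/C), 7 (T/C), 13 (T/G), 20 (C/A), 24 (A/T), 37 (T/A), 38 (C/A), 39 (A/G).
p = 8/47 = 0.170213.
d = −0.75 · ln(1 − (4/3)·0.170213) = −0.75 · ln(0.773049) = −0.75 · (-0.257413) = 0.1931.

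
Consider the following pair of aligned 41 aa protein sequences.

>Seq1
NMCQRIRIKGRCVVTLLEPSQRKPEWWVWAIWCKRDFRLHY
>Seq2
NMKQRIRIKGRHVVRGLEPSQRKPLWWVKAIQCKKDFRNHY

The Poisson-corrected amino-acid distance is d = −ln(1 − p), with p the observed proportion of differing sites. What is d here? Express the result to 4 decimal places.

0.2478

Differing sites — 3:C/K; 12:C/H; 15:T/R; 16:L/G; 25:E/L; 29:W/K; 32:W/Q; 35:R/K; 39:L/N.
p = 9/41 = 0.219512.
d = −ln(1 − 0.219512) = −ln(0.780488) = 0.2478.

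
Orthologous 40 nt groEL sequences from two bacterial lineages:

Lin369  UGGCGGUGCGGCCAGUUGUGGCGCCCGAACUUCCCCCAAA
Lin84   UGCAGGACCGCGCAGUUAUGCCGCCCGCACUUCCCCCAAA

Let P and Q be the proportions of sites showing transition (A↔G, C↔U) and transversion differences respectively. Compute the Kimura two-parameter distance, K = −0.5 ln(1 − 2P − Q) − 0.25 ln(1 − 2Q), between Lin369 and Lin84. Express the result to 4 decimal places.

0.2715

Mismatches occur at site 3 (G↔C, transversion), site 4 (C↔A, transversion), site 7 (U↔A, transversion), site 8 (G↔C, transversion), site 11 (G↔C, transversion), site 12 (C↔G, transversion), site 18 (G↔A, transition), site 21 (G↔C, transversion), site 28 (A↔C, transversion).
Of the 9 differences, 1 transition and 8 transversions over 40 sites: P = 1/40 = 0.025000, Q = 8/40 = 0.200000.
d = −0.5·ln(0.750000) − 0.25·ln(0.600000) = −0.5·(-0.287682) − 0.25·(-0.510826) = 0.2715.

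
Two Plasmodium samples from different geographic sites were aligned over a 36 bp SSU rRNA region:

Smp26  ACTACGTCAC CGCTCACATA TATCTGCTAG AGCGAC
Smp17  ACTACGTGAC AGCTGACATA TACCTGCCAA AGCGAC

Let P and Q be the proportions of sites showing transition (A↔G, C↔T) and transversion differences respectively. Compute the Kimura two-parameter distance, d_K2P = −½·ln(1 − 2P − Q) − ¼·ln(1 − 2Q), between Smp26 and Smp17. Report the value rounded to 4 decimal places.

Mismatches occur at site 8 (C↔G, transversion), site 11 (C↔A, transversion), site 15 (C↔G, transversion), site 23 (T↔C, transition), site 28 (T↔C, transition), site 30 (G↔A, transition).
Of the 6 differences, 3 transitions and 3 transversions over 36 sites: P = 3/36 = 0.083333, Q = 3/36 = 0.083333.
d = −0.5·ln(0.750001) − 0.25·ln(0.833334) = −0.5·(-0.287681) − 0.25·(-0.182321) = 0.1894.

0.1894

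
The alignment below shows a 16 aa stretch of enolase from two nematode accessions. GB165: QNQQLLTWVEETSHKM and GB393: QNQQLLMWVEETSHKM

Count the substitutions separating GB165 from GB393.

1

A single mismatch occurs at site 7 (T→M).
That gives 1 mismatch out of 16 aligned sites, so the Hamming distance is 1.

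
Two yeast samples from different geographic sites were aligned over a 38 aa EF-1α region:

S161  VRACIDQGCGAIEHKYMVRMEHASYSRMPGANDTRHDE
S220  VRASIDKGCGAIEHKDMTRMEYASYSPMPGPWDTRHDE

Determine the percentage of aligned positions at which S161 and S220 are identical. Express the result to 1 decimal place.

Differing sites — 4:C/S; 7:Q/K; 16:Y/D; 18:V/T; 22:H/Y; 27:R/P; 31:A/P; 32:N/W.
30 of the 38 sites match, so the percent identity is 30/38 × 100 = 78.9%.

78.9%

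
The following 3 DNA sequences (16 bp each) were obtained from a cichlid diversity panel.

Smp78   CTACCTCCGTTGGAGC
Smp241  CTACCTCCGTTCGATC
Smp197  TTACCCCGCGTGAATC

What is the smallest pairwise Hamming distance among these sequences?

2

Pairwise Hamming distances:
  Smp78 vs Smp241: 2
  Smp78 vs Smp197: 7
  Smp241 vs Smp197: 7
The smallest is 2, between Smp78 and Smp241.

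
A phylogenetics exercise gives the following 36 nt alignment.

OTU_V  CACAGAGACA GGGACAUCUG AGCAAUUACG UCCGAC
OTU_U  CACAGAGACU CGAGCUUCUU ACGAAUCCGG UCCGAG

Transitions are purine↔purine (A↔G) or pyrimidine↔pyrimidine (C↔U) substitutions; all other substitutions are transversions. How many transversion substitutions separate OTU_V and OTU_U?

9

Mismatches occur at site 10 (A↔U, transversion), site 11 (G↔C, transversion), site 13 (G↔A, transition), site 14 (A↔G, transition), site 16 (A↔U, transversion), site 20 (G↔U, transversion), site 22 (G↔C, transversion), site 23 (C↔G, transversion), site 27 (U↔C, transition), site 28 (A↔C, transversion), site 29 (C↔G, transversion), site 36 (C↔G, transversion).
Of the 12 differences, 3 transitions and 9 transversions, so the answer is 9.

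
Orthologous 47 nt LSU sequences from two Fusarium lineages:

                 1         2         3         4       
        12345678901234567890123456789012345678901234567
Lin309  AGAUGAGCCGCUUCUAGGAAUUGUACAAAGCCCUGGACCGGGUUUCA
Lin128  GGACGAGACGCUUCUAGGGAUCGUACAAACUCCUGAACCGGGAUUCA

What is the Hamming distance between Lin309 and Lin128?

9

Mismatches occur at site 1 (A→G), site 4 (U→C), site 8 (C→A), site 19 (A→G), site 22 (U→C), site 30 (G→C), site 31 (C→U), site 36 (G→A), site 43 (U→A).
That gives 9 mismatches out of 47 aligned sites, so the Hamming distance is 9.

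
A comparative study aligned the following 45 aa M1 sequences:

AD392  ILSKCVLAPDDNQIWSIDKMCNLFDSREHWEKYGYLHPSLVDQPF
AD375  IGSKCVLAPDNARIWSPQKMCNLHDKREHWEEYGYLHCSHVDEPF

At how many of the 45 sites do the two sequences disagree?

12

Differing sites — 2:L/G; 11:D/N; 12:N/A; 13:Q/R; 17:I/P; 18:D/Q; 24:F/H; 26:S/K; 32:K/E; 38:P/C; 40:L/H; 43:Q/E.
That gives 12 mismatches out of 45 aligned sites, so the Hamming distance is 12.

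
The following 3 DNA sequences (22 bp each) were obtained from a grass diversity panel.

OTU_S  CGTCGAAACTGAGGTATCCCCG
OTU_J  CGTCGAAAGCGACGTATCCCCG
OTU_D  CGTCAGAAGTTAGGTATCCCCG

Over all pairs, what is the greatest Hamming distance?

5

Pairwise Hamming distances:
  OTU_S vs OTU_J: 3
  OTU_S vs OTU_D: 4
  OTU_J vs OTU_D: 5
The largest is 5, between OTU_J and OTU_D.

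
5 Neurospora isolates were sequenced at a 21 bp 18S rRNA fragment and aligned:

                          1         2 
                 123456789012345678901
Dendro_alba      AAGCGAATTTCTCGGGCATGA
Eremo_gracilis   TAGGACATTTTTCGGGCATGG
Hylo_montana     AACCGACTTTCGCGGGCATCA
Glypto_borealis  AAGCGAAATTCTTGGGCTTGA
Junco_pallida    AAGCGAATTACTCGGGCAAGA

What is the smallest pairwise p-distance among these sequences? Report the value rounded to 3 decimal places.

Pairwise Hamming distances:
  Dendro_alba vs Eremo_gracilis: 6
  Dendro_alba vs Hylo_montana: 4
  Dendro_alba vs Glypto_borealis: 3
  Dendro_alba vs Junco_pallida: 2
  Eremo_gracilis vs Hylo_montana: 10
  Eremo_gracilis vs Glypto_borealis: 9
  Eremo_gracilis vs Junco_pallida: 8
  Hylo_montana vs Glypto_borealis: 7
  Hylo_montana vs Junco_pallida: 6
  Glypto_borealis vs Junco_pallida: 5
The smallest is 2 mismatches, between Dendro_alba and Junco_pallida; p = 2/21 = 0.095.

0.095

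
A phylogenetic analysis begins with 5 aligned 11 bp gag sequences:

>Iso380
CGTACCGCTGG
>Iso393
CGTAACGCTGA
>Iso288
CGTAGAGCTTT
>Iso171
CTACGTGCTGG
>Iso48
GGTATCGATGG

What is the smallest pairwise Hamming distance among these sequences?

2

Pairwise Hamming distances:
  Iso380 vs Iso393: 2
  Iso380 vs Iso288: 4
  Iso380 vs Iso171: 5
  Iso380 vs Iso48: 3
  Iso393 vs Iso288: 4
  Iso393 vs Iso171: 6
  Iso393 vs Iso48: 4
  Iso288 vs Iso171: 6
  Iso288 vs Iso48: 6
  Iso171 vs Iso48: 7
The smallest is 2, between Iso380 and Iso393.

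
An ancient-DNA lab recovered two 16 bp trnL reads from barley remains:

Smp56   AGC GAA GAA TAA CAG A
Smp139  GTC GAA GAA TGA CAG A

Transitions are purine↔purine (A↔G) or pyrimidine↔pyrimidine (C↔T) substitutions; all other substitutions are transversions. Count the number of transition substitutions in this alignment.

Differing sites — 1:A/G (Ti); 2:G/T (Tv); 11:A/G (Ti).
Of the 3 differences, 2 transitions and 1 transversion, so the answer is 2.

2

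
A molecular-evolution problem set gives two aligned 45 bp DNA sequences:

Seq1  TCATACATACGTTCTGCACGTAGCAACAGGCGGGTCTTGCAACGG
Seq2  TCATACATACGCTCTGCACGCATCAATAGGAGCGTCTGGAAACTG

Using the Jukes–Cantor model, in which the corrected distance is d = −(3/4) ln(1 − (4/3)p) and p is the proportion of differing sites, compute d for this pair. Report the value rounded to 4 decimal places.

Mismatches occur at site 12 (T→C), site 21 (T→C), site 23 (G→T), site 27 (C→T), site 31 (C→A), site 33 (G→C), site 38 (T→G), site 40 (C→A), site 44 (G→T).
p = 9/45 = 0.200000.
d = −0.75 · ln(1 − (4/3)·0.200000) = −0.75 · ln(0.733333) = −0.75 · (-0.310155) = 0.2326.

0.2326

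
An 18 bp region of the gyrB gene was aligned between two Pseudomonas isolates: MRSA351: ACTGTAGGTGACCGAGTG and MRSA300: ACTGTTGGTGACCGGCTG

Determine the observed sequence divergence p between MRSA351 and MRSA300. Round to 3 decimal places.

Mismatches occur at site 6 (A→T), site 15 (A→G), site 16 (G→C).
There are 3 differences over 18 sites, so p = 3/18 = 0.167.

0.167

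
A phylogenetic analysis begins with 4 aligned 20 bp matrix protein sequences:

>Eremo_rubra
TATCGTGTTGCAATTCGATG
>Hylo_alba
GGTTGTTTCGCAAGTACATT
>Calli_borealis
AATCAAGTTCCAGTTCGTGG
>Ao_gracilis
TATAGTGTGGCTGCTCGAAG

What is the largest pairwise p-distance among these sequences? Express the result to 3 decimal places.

0.750

Pairwise Hamming distances:
  Eremo_rubra vs Hylo_alba: 9
  Eremo_rubra vs Calli_borealis: 7
  Eremo_rubra vs Ao_gracilis: 6
  Hylo_alba vs Calli_borealis: 15
  Hylo_alba vs Ao_gracilis: 12
  Calli_borealis vs Ao_gracilis: 10
The largest is 15 mismatches, between Hylo_alba and Calli_borealis; p = 15/20 = 0.750.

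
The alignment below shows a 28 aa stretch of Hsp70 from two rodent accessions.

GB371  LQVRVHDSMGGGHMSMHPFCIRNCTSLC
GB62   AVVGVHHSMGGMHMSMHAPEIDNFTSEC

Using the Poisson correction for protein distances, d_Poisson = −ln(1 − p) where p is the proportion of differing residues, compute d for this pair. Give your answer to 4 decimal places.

Differing sites — 1:L/A; 2:Q/V; 4:R/G; 7:D/H; 12:G/M; 18:P/A; 19:F/P; 20:C/E; 22:R/D; 24:C/F; 27:L/E.
p = 11/28 = 0.392857.
d = −ln(1 − 0.392857) = −ln(0.607143) = 0.4990.

0.4990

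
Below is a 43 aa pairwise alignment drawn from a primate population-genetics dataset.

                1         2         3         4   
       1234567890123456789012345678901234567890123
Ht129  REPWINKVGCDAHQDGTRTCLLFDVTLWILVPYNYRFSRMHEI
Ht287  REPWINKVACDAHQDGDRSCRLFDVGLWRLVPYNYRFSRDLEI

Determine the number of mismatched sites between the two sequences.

8

The sequences differ at positions 9 (G/A), 17 (T/D), 19 (T/S), 21 (L/R), 26 (T/G), 29 (I/R), 40 (M/D), 41 (H/L).
That gives 8 mismatches out of 43 aligned sites, so the Hamming distance is 8.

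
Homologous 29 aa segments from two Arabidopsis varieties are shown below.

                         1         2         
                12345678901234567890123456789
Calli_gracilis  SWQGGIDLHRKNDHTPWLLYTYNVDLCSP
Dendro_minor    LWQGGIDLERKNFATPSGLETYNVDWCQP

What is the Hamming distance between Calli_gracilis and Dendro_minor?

Differing sites — 1:S/L; 9:H/E; 13:D/F; 14:H/A; 17:W/S; 18:L/G; 20:Y/E; 26:L/W; 28:S/Q.
That gives 9 mismatches out of 29 aligned sites, so the Hamming distance is 9.

9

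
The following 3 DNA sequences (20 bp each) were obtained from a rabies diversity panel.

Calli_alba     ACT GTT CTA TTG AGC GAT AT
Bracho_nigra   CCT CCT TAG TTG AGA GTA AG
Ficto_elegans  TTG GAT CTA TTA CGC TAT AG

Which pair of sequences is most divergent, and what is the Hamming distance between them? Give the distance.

Pairwise Hamming distances:
  Calli_alba vs Bracho_nigra: 10
  Calli_alba vs Ficto_elegans: 8
  Bracho_nigra vs Ficto_elegans: 14
The largest is 14, between Bracho_nigra and Ficto_elegans.

14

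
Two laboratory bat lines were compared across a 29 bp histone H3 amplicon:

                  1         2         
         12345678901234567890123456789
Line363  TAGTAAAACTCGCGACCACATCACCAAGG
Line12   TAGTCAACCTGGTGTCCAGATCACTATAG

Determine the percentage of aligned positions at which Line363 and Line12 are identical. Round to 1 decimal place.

69.0%

Mismatches occur at site 5 (A→C), site 8 (A→C), site 11 (C→G), site 13 (C→T), site 15 (A→T), site 19 (C→G), site 25 (C→T), site 27 (A→T), site 28 (G→A).
20 of the 29 sites match, so the percent identity is 20/29 × 100 = 69.0%.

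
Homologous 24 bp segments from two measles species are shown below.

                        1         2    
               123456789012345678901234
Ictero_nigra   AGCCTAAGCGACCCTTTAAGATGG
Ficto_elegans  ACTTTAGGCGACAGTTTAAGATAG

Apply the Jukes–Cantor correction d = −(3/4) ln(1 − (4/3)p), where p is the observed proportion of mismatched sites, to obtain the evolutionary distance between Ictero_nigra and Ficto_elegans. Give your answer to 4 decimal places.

0.3694

Differing sites — 2:G/C; 3:C/T; 4:C/T; 7:A/G; 13:C/A; 14:C/G; 23:G/A.
p = 7/24 = 0.291667.
d = −0.75 · ln(1 − (4/3)·0.291667) = −0.75 · ln(0.611111) = −0.75 · (-0.492477) = 0.3694.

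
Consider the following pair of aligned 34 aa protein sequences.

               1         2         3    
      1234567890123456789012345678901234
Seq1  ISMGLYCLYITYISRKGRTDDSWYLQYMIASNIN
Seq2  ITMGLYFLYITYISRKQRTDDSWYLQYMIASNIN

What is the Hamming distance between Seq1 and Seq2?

Mismatches occur at site 2 (S→T), site 7 (C→F), site 17 (G→Q).
That gives 3 mismatches out of 34 aligned sites, so the Hamming distance is 3.

3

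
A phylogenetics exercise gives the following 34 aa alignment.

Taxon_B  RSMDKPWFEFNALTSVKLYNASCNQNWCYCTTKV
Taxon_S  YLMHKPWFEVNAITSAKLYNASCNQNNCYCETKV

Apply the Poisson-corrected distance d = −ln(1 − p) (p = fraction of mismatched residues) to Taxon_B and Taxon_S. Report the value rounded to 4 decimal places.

Differing sites — 1:R/Y; 2:S/L; 4:D/H; 10:F/V; 13:L/I; 16:V/A; 27:W/N; 31:T/E.
p = 8/34 = 0.235294.
d = −ln(1 − 0.235294) = −ln(0.764706) = 0.2683.

0.2683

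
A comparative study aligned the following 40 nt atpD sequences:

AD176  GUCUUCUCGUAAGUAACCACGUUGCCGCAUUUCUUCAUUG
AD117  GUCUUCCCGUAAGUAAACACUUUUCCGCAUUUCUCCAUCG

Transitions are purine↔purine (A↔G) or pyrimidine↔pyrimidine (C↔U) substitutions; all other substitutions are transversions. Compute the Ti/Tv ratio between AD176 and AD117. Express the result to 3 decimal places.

1.000

The sequences differ at positions 7 (U/C, transition), 17 (C/A, transversion), 21 (G/U, transversion), 24 (G/U, transversion), 35 (U/C, transition), 39 (U/C, transition).
Of the 6 differences, 3 transitions and 3 transversions, so Ti/Tv = 3/3 = 1.000.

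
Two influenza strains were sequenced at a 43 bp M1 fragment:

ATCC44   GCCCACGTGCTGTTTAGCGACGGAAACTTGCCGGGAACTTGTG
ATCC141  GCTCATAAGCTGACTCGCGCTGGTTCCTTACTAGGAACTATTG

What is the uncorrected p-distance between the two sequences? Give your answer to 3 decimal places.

0.395

Mismatches occur at site 3 (C↔T), site 6 (C↔T), site 7 (G↔A), site 8 (T↔A), site 13 (T↔A), site 14 (T↔C), site 16 (A↔C), site 20 (A↔C), site 21 (C↔T), site 24 (A↔T), site 25 (A↔T), site 26 (A↔C), site 30 (G↔A), site 32 (C↔T), site 33 (G↔A), site 40 (T↔A), site 41 (G↔T).
There are 17 differences over 43 sites, so p = 17/43 = 0.395.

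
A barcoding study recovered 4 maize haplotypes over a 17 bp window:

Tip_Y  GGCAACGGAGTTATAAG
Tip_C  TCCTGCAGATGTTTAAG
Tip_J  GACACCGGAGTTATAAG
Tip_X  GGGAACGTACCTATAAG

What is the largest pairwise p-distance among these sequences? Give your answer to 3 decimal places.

0.588

Pairwise Hamming distances:
  Tip_Y vs Tip_C: 8
  Tip_Y vs Tip_J: 2
  Tip_Y vs Tip_X: 4
  Tip_C vs Tip_J: 8
  Tip_C vs Tip_X: 10
  Tip_J vs Tip_X: 6
The largest is 10 mismatches, between Tip_C and Tip_X; p = 10/17 = 0.588.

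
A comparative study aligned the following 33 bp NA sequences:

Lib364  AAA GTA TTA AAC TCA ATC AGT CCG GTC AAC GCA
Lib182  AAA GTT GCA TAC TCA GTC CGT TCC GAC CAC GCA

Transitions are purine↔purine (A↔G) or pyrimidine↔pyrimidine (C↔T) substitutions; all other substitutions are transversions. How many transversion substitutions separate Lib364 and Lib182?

7

Mismatches occur at site 6 (A→T, transversion), site 7 (T→G, transversion), site 8 (T→C, transition), site 10 (A→T, transversion), site 16 (A→G, transition), site 19 (A→C, transversion), site 22 (C→T, transition), site 24 (G→C, transversion), site 26 (T→A, transversion), site 28 (A→C, transversion).
Of the 10 differences, 3 transitions and 7 transversions, so the answer is 7.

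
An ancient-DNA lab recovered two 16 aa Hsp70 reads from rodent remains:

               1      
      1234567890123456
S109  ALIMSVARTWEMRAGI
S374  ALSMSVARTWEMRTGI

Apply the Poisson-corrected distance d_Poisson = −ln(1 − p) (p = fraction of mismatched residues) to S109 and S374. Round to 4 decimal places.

0.1335

Differing sites — 3:I/S; 14:A/T.
p = 2/16 = 0.125000.
d = −ln(1 − 0.125000) = −ln(0.875000) = 0.1335.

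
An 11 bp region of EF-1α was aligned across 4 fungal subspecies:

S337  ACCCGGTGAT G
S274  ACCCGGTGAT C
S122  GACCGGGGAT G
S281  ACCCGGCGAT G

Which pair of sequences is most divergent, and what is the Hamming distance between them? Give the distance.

Pairwise Hamming distances:
  S337 vs S274: 1
  S337 vs S122: 3
  S337 vs S281: 1
  S274 vs S122: 4
  S274 vs S281: 2
  S122 vs S281: 3
The largest is 4, between S274 and S122.

4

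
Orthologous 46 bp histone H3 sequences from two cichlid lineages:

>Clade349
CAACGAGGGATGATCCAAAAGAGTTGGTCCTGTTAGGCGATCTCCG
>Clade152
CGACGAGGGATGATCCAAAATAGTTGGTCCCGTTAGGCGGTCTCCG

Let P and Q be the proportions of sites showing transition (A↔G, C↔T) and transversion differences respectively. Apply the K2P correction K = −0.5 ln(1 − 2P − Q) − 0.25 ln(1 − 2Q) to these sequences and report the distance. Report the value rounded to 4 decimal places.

Mismatches occur at site 2 (A/G, transition), site 21 (G/T, transversion), site 31 (T/C, transition), site 40 (A/G, transition).
Of the 4 differences, 3 transitions and 1 transversion over 46 sites: P = 3/46 = 0.065217, Q = 1/46 = 0.021739.
d = −0.5·ln(0.847827) − 0.25·ln(0.956522) = −0.5·(-0.165079) − 0.25·(-0.044451) = 0.0937.

0.0937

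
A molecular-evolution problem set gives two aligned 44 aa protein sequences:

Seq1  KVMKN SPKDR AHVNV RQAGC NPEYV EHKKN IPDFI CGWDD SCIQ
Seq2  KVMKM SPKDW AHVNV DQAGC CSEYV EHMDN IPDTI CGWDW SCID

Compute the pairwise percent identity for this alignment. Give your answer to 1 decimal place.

77.3%

Differing sites — 5:N/M; 10:R/W; 16:R/D; 21:N/C; 22:P/S; 28:K/M; 29:K/D; 34:F/T; 40:D/W; 44:Q/D.
34 of the 44 sites match, so the percent identity is 34/44 × 100 = 77.3%.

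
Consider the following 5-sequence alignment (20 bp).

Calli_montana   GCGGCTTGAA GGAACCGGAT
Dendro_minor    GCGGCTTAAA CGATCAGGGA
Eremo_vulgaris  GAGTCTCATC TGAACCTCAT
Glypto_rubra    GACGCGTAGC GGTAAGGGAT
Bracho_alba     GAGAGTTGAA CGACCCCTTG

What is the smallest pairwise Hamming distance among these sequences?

6

Pairwise Hamming distances:
  Calli_montana vs Dendro_minor: 6
  Calli_montana vs Eremo_vulgaris: 9
  Calli_montana vs Glypto_rubra: 9
  Calli_montana vs Bracho_alba: 9
  Dendro_minor vs Eremo_vulgaris: 12
  Dendro_minor vs Glypto_rubra: 12
  Dendro_minor vs Bracho_alba: 10
  Eremo_vulgaris vs Glypto_rubra: 11
  Eremo_vulgaris vs Bracho_alba: 12
  Glypto_rubra vs Bracho_alba: 16
The smallest is 6, between Calli_montana and Dendro_minor.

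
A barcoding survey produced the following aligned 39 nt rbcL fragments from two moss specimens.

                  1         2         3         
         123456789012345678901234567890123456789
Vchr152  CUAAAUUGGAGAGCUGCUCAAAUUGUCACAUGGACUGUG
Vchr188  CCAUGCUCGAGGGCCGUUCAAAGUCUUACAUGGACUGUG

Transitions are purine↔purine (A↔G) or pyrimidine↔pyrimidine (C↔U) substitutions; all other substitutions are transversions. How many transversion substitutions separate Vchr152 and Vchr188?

4

The sequences differ at positions 2 (U/C, transition), 4 (A/U, transversion), 5 (A/G, transition), 6 (U/C, transition), 8 (G/C, transversion), 12 (A/G, transition), 15 (U/C, transition), 17 (C/U, transition), 23 (U/G, transversion), 25 (G/C, transversion), 27 (C/U, transition).
Of the 11 differences, 7 transitions and 4 transversions, so the answer is 4.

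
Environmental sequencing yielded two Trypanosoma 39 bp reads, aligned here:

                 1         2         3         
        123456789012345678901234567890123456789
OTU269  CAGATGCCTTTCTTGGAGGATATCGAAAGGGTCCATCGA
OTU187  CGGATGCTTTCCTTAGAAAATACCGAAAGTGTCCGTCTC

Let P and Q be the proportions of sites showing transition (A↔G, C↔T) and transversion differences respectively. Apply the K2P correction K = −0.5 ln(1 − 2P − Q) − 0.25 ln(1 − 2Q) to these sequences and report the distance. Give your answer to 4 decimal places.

Mismatches occur at site 2 (A/G, transition), site 8 (C/T, transition), site 11 (T/C, transition), site 15 (G/A, transition), site 18 (G/A, transition), site 19 (G/A, transition), site 23 (T/C, transition), site 30 (G/T, transversion), site 35 (A/G, transition), site 38 (G/T, transversion), site 39 (A/C, transversion).
Of the 11 differences, 8 transitions and 3 transversions over 39 sites: P = 8/39 = 0.205128, Q = 3/39 = 0.076923.
d = −0.5·ln(0.512821) − 0.25·ln(0.846154) = −0.5·(-0.667828) − 0.25·(-0.167054) = 0.3757.

0.3757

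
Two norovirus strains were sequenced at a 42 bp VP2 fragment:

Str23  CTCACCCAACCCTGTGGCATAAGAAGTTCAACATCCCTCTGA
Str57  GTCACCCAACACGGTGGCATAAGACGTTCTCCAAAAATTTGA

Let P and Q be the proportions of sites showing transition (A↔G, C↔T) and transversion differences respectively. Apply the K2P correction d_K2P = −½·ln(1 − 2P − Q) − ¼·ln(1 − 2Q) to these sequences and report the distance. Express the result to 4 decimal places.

0.3299

Differing sites — 1:C/G (Tv); 11:C/A (Tv); 13:T/G (Tv); 25:A/C (Tv); 30:A/T (Tv); 31:A/C (Tv); 34:T/A (Tv); 35:C/A (Tv); 36:C/A (Tv); 37:C/A (Tv); 39:C/T (Ti).
Of the 11 differences, 1 transition and 10 transversions over 42 sites: P = 1/42 = 0.023810, Q = 10/42 = 0.238095.
d = −0.5·ln(0.714285) − 0.25·ln(0.523810) = −0.5·(-0.336473) − 0.25·(-0.646626) = 0.3299.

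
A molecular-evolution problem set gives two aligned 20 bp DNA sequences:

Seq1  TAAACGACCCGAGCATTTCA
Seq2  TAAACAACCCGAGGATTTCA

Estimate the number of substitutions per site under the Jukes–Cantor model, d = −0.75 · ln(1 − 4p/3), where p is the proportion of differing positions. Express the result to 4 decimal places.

The sequences differ at positions 6 (G/A), 14 (C/G).
p = 2/20 = 0.100000.
d = −0.75 · ln(1 − (4/3)·0.100000) = −0.75 · ln(0.866667) = −0.75 · (-0.143100) = 0.1073.

0.1073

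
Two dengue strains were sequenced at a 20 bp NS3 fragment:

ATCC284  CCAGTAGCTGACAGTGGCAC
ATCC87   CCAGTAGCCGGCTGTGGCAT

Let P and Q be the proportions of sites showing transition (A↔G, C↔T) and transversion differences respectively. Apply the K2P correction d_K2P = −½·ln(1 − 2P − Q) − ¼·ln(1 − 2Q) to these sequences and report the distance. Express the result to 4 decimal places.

The sequences differ at positions 9 (T/C, transition), 11 (A/G, transition), 13 (A/T, transversion), 20 (C/T, transition).
Of the 4 differences, 3 transitions and 1 transversion over 20 sites: P = 3/20 = 0.150000, Q = 1/20 = 0.050000.
d = −0.5·ln(0.650000) − 0.25·ln(0.900000) = −0.5·(-0.430783) − 0.25·(-0.105361) = 0.2417.

0.2417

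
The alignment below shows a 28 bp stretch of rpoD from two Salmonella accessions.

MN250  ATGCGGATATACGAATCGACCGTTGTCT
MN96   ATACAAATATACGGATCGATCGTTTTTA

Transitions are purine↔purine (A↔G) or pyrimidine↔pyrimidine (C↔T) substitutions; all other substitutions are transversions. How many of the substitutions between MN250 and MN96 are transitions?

6

Mismatches occur at site 3 (G→A, transition), site 5 (G→A, transition), site 6 (G→A, transition), site 14 (A→G, transition), site 20 (C→T, transition), site 25 (G→T, transversion), site 27 (C→T, transition), site 28 (T→A, transversion).
Of the 8 differences, 6 transitions and 2 transversions, so the answer is 6.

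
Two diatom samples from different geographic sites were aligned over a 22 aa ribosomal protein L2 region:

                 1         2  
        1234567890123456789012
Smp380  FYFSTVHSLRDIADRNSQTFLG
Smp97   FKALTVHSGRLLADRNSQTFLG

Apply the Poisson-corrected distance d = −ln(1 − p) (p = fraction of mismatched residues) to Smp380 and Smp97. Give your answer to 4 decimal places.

Differing sites — 2:Y/K; 3:F/A; 4:S/L; 9:L/G; 11:D/L; 12:I/L.
p = 6/22 = 0.272727.
d = −ln(1 − 0.272727) = −ln(0.727273) = 0.3185.

0.3185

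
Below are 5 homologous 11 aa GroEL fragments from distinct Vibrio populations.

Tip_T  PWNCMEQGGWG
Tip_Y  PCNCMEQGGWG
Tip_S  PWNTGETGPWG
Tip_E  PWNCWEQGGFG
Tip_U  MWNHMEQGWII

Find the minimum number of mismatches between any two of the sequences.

1

Pairwise Hamming distances:
  Tip_T vs Tip_Y: 1
  Tip_T vs Tip_S: 4
  Tip_T vs Tip_E: 2
  Tip_T vs Tip_U: 5
  Tip_Y vs Tip_S: 5
  Tip_Y vs Tip_E: 3
  Tip_Y vs Tip_U: 6
  Tip_S vs Tip_E: 5
  Tip_S vs Tip_U: 7
  Tip_E vs Tip_U: 6
The smallest is 1, between Tip_T and Tip_Y.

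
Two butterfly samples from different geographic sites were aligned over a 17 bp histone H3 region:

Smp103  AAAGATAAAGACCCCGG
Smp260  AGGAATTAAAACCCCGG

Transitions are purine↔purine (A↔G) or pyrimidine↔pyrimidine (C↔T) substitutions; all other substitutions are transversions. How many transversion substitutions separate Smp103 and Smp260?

Differing sites — 2:A/G (Ti); 3:A/G (Ti); 4:G/A (Ti); 7:A/T (Tv); 10:G/A (Ti).
Of the 5 differences, 4 transitions and 1 transversion, so the answer is 1.

1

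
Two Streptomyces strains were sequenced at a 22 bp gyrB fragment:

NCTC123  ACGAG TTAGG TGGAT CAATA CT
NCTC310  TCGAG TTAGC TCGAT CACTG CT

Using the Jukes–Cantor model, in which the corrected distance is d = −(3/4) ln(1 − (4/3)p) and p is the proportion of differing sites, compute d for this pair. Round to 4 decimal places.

0.2708

Mismatches occur at site 1 (A/T), site 10 (G/C), site 12 (G/C), site 18 (A/C), site 20 (A/G).
p = 5/22 = 0.227273.
d = −0.75 · ln(1 − (4/3)·0.227273) = −0.75 · ln(0.696969) = −0.75 · (-0.361014) = 0.2708.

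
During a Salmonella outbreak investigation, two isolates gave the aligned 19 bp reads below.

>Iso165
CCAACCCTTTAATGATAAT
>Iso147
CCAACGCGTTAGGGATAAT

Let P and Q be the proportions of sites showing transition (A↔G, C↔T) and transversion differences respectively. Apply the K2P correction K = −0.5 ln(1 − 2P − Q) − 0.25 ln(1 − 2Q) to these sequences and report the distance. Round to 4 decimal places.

0.2476

The sequences differ at positions 6 (C/G, transversion), 8 (T/G, transversion), 12 (A/G, transition), 13 (T/G, transversion).
Of the 4 differences, 1 transition and 3 transversions over 19 sites: P = 1/19 = 0.052632, Q = 3/19 = 0.157895.
d = −0.5·ln(0.736841) − 0.25·ln(0.684210) = −0.5·(-0.305383) − 0.25·(-0.379490) = 0.2476.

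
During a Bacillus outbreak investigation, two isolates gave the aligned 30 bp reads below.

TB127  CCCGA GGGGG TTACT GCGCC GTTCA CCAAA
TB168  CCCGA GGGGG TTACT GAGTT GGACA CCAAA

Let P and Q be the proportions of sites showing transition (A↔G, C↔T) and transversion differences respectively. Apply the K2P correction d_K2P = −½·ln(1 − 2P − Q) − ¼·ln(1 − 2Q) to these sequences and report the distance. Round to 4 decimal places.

Differing sites — 17:C/A (Tv); 19:C/T (Ti); 20:C/T (Ti); 22:T/G (Tv); 23:T/A (Tv).
Of the 5 differences, 2 transitions and 3 transversions over 30 sites: P = 2/30 = 0.066667, Q = 3/30 = 0.100000.
d = −0.5·ln(0.766666) − 0.25·ln(0.800000) = −0.5·(-0.265704) − 0.25·(-0.223144) = 0.1886.

0.1886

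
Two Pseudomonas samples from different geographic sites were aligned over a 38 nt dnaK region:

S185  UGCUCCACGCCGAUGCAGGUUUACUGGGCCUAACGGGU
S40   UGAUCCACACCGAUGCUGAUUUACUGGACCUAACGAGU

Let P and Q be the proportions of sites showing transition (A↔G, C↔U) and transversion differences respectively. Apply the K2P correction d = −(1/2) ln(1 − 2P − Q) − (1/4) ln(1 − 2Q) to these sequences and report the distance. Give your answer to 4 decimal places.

Mismatches occur at site 3 (C/A, transversion), site 9 (G/A, transition), site 17 (A/U, transversion), site 19 (G/A, transition), site 28 (G/A, transition), site 36 (G/A, transition).
Of the 6 differences, 4 transitions and 2 transversions over 38 sites: P = 4/38 = 0.105263, Q = 2/38 = 0.052632.
d = −0.5·ln(0.736842) − 0.25·ln(0.894736) = −0.5·(-0.305382) − 0.25·(-0.111227) = 0.1805.

0.1805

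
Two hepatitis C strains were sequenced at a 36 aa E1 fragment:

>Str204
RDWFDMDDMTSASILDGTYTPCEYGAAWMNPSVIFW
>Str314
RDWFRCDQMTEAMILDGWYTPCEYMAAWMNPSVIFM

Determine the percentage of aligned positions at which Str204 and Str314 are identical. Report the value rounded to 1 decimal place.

Mismatches occur at site 5 (D↔R), site 6 (M↔C), site 8 (D↔Q), site 11 (S↔E), site 13 (S↔M), site 18 (T↔W), site 25 (G↔M), site 36 (W↔M).
28 of the 36 sites match, so the percent identity is 28/36 × 100 = 77.8%.

77.8%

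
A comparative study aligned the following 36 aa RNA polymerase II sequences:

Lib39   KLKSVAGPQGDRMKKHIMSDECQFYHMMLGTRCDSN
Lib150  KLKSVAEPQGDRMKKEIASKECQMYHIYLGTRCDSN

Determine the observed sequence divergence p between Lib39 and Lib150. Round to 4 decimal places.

Differing sites — 7:G/E; 16:H/E; 18:M/A; 20:D/K; 24:F/M; 27:M/I; 28:M/Y.
There are 7 differences over 36 sites, so p = 7/36 = 0.1944.

0.1944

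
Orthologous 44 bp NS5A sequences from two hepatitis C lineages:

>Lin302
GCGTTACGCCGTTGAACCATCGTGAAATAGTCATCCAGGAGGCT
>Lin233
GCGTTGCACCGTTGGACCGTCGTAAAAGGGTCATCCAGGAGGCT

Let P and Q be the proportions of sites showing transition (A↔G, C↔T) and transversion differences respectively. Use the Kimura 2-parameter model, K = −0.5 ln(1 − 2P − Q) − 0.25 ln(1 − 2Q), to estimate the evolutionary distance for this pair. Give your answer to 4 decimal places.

The sequences differ at positions 6 (A/G, transition), 8 (G/A, transition), 15 (A/G, transition), 19 (A/G, transition), 24 (G/A, transition), 28 (T/G, transversion), 29 (A/G, transition).
Of the 7 differences, 6 transitions and 1 transversion over 44 sites: P = 6/44 = 0.136364, Q = 1/44 = 0.022727.
d = −0.5·ln(0.704545) − 0.25·ln(0.954546) = −0.5·(-0.350203) − 0.25·(-0.046519) = 0.1867.

0.1867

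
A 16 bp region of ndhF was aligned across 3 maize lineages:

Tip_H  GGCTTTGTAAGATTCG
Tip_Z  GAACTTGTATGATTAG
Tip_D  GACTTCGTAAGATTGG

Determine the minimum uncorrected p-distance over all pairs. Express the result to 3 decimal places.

0.188

Pairwise Hamming distances:
  Tip_H vs Tip_Z: 5
  Tip_H vs Tip_D: 3
  Tip_Z vs Tip_D: 5
The smallest is 3 mismatches, between Tip_H and Tip_D; p = 3/16 = 0.188.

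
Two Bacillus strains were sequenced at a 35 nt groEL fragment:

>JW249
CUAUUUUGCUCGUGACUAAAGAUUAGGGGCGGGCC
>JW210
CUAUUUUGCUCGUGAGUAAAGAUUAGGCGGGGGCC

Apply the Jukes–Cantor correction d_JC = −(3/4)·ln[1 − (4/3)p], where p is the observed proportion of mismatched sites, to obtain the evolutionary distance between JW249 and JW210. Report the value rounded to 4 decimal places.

0.0910

Differing sites — 16:C/G; 28:G/C; 30:C/G.
p = 3/35 = 0.085714.
d = −0.75 · ln(1 − (4/3)·0.085714) = −0.75 · ln(0.885715) = −0.75 · (-0.121360) = 0.0910.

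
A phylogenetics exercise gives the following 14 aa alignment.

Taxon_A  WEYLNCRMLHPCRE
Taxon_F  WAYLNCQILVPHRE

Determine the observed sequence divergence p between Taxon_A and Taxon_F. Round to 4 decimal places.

Mismatches occur at site 2 (E↔A), site 7 (R↔Q), site 8 (M↔I), site 10 (H↔V), site 12 (C↔H).
There are 5 differences over 14 sites, so p = 5/14 = 0.3571.

0.3571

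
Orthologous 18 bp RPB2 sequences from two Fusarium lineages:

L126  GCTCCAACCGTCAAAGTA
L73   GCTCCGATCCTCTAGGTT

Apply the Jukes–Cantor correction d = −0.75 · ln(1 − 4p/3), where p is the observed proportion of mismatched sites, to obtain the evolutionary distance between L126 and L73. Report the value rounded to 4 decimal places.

0.4408

Mismatches occur at site 6 (A→G), site 8 (C→T), site 10 (G→C), site 13 (A→T), site 15 (A→G), site 18 (A→T).
p = 6/18 = 0.333333.
d = −0.75 · ln(1 − (4/3)·0.333333) = −0.75 · ln(0.555556) = −0.75 · (-0.587786) = 0.4408.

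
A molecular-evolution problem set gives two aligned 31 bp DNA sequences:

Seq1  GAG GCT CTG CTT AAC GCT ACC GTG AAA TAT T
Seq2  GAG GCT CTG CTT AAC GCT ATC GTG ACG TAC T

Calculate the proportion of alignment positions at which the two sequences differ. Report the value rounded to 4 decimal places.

Differing sites — 20:C/T; 26:A/C; 27:A/G; 30:T/C.
There are 4 differences over 31 sites, so p = 4/31 = 0.1290.

0.1290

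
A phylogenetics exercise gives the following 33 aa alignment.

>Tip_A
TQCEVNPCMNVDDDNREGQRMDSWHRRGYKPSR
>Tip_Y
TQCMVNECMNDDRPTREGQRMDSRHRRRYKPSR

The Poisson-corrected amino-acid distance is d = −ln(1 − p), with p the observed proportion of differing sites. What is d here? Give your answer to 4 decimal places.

Differing sites — 4:E/M; 7:P/E; 11:V/D; 13:D/R; 14:D/P; 15:N/T; 24:W/R; 28:G/R.
p = 8/33 = 0.242424.
d = −ln(1 − 0.242424) = −ln(0.757576) = 0.2776.

0.2776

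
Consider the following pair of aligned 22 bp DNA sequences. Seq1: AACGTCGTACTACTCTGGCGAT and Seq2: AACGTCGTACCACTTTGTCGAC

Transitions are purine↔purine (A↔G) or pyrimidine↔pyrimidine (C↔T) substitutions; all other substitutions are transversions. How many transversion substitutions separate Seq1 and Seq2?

Mismatches occur at site 11 (T→C, transition), site 15 (C→T, transition), site 18 (G→T, transversion), site 22 (T→C, transition).
Of the 4 differences, 3 transitions and 1 transversion, so the answer is 1.

1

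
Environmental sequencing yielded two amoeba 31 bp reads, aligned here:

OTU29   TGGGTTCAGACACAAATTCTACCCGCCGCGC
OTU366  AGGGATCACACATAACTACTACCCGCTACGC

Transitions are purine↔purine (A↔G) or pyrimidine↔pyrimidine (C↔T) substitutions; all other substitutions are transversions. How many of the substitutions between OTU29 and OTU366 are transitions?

The sequences differ at positions 1 (T/A, transversion), 5 (T/A, transversion), 9 (G/C, transversion), 13 (C/T, transition), 16 (A/C, transversion), 18 (T/A, transversion), 27 (C/T, transition), 28 (G/A, transition).
Of the 8 differences, 3 transitions and 5 transversions, so the answer is 3.

3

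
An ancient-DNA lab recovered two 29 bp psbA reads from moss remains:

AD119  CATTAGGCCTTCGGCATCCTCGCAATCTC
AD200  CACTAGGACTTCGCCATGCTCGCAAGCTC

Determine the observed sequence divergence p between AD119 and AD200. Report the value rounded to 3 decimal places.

0.172

Differing sites — 3:T/C; 8:C/A; 14:G/C; 18:C/G; 26:T/G.
There are 5 differences over 29 sites, so p = 5/29 = 0.172.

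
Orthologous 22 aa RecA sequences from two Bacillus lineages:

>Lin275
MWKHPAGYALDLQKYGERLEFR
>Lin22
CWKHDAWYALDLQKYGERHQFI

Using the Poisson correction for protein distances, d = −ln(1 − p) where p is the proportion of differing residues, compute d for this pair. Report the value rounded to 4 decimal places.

Mismatches occur at site 1 (M↔C), site 5 (P↔D), site 7 (G↔W), site 19 (L↔H), site 20 (E↔Q), site 22 (R↔I).
p = 6/22 = 0.272727.
d = −ln(1 − 0.272727) = −ln(0.727273) = 0.3185.

0.3185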